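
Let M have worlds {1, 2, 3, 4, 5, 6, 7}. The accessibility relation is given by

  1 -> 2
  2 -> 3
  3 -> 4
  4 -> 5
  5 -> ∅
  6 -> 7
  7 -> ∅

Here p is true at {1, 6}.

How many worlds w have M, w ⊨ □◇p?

2

1: successors {2}; ◇p there: 2:F. ✗
2: successors {3}; ◇p there: 3:F. ✗
3: successors {4}; ◇p there: 4:F. ✗
4: successors {5}; ◇p there: 5:F. ✗
5: no successors, so □◇p holds vacuously. ✓
6: successors {7}; ◇p there: 7:F. ✗
7: no successors, so □◇p holds vacuously. ✓
Satisfying worlds: {5, 7}.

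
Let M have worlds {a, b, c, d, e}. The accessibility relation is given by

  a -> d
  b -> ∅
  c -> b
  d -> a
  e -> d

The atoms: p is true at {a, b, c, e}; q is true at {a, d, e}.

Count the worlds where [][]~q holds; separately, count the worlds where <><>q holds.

For [][]~q:
a: successors {d}; []~q there: d:F. ✗
b: no successors, so [][]~q holds vacuously. ✓
c: successors {b}; []~q there: b:T. ✓
d: successors {a}; []~q there: a:F. ✗
e: successors {d}; []~q there: d:F. ✗
— 2 worlds.
For <><>q:
a: successors {d}; <>q there: d:T. ✓
b: no successors, so <><>q fails. ✗
c: successors {b}; <>q there: b:F. ✗
d: successors {a}; <>q there: a:T. ✓
e: successors {d}; <>q there: d:T. ✓
— 3 worlds.

2 and 3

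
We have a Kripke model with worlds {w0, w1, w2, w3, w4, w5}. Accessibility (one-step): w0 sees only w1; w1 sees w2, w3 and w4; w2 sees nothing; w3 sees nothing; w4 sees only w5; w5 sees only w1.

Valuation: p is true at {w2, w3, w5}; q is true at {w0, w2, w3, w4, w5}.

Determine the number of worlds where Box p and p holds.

2

w0: Box p is F, p is F. ✗
w1: Box p is F, p is F. ✗
w2: Box p is T, p is T. ✓
w3: Box p is T, p is T. ✓
w4: Box p is T, p is F. ✗
w5: Box p is F, p is T. ✗
Satisfying worlds: {w2, w3}.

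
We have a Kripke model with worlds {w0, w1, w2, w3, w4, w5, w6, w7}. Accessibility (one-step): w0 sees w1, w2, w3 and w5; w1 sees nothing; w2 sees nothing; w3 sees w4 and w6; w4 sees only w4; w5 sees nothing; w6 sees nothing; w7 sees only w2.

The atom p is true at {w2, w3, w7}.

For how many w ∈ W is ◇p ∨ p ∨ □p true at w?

7

w0: ◇p ∨ p is T, □p is F. ✓
w1: ◇p ∨ p is F, □p is T. ✓
w2: ◇p ∨ p is T, □p is T. ✓
w3: ◇p ∨ p is T, □p is F. ✓
w4: ◇p ∨ p is F, □p is F. ✗
w5: ◇p ∨ p is F, □p is T. ✓
w6: ◇p ∨ p is F, □p is T. ✓
w7: ◇p ∨ p is T, □p is T. ✓
Satisfying worlds: {w0, w1, w2, w3, w5, w6, w7}.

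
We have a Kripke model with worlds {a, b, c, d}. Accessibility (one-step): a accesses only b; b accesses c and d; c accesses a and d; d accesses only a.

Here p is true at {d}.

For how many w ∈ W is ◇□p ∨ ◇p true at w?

2

a: ◇□p is F, ◇p is F. ✗
b: ◇□p is F, ◇p is T. ✓
c: ◇□p is F, ◇p is T. ✓
d: ◇□p is F, ◇p is F. ✗
Satisfying worlds: {b, c}.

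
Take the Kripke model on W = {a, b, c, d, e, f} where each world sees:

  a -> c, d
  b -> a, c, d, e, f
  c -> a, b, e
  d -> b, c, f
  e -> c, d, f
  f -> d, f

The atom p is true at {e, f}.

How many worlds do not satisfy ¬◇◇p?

6

a: ◇◇p is T. ✗
b: ◇◇p is T. ✗
c: ◇◇p is T. ✗
d: ◇◇p is T. ✗
e: ◇◇p is T. ✗
f: ◇◇p is T. ✗
Satisfying worlds: ∅.
So ¬◇◇p fails at the other 6 worlds.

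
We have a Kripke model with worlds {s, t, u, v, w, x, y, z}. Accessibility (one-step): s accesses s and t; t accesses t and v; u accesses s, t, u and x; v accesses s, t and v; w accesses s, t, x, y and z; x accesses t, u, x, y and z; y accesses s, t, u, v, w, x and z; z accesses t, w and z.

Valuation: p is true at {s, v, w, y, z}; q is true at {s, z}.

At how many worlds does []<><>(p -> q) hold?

s: successors {s, t}; <><>(p -> q) there: s:T, t:T. ✓
t: successors {t, v}; <><>(p -> q) there: t:T, v:T. ✓
u: successors {s, t, u, x}; <><>(p -> q) there: s:T, t:T, u:T, x:T. ✓
v: successors {s, t, v}; <><>(p -> q) there: s:T, t:T, v:T. ✓
w: successors {s, t, x, y, z}; <><>(p -> q) there: s:T, t:T, x:T, y:T, z:T. ✓
x: successors {t, u, x, y, z}; <><>(p -> q) there: t:T, u:T, x:T, y:T, z:T. ✓
y: successors {s, t, u, v, w, x, z}; <><>(p -> q) there: s:T, t:T, u:T, v:T, w:T, x:T, z:T. ✓
z: successors {t, w, z}; <><>(p -> q) there: t:T, w:T, z:T. ✓
Satisfying worlds: {s, t, u, v, w, x, y, z}.

8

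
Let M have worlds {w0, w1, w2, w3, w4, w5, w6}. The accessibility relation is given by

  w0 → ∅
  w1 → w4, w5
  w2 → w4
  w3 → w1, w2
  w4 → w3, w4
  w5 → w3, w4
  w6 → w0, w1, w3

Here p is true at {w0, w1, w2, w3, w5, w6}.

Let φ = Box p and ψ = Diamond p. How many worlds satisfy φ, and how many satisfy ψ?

3 and 5

For Box p:
w0: no successors, so Box p holds vacuously. ✓
w1: successors {w4, w5}; p there: w4:F, w5:T. ✗
w2: successors {w4}; p there: w4:F. ✗
w3: successors {w1, w2}; p there: w1:T, w2:T. ✓
w4: successors {w3, w4}; p there: w3:T, w4:F. ✗
w5: successors {w3, w4}; p there: w3:T, w4:F. ✗
w6: successors {w0, w1, w3}; p there: w0:T, w1:T, w3:T. ✓
— 3 worlds.
For Diamond p:
w0: no successors, so Diamond p fails. ✗
w1: successors {w4, w5}; p there: w4:F, w5:T. ✓
w2: successors {w4}; p there: w4:F. ✗
w3: successors {w1, w2}; p there: w1:T, w2:T. ✓
w4: successors {w3, w4}; p there: w3:T, w4:F. ✓
w5: successors {w3, w4}; p there: w3:T, w4:F. ✓
w6: successors {w0, w1, w3}; p there: w0:T, w1:T, w3:T. ✓
— 5 worlds.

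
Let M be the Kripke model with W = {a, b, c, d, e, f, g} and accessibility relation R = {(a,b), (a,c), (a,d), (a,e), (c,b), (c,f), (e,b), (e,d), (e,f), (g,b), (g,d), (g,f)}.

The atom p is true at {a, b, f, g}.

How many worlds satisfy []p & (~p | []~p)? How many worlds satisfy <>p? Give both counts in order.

For []p & (~p | []~p):
a: []p is F, ~p | []~p is F. ✗
b: []p is T, ~p | []~p is T. ✓
c: []p is T, ~p | []~p is T. ✓
d: []p is T, ~p | []~p is T. ✓
e: []p is F, ~p | []~p is T. ✗
f: []p is T, ~p | []~p is T. ✓
g: []p is F, ~p | []~p is F. ✗
— 4 worlds.
For <>p:
a: successors {b, c, d, e}; p there: b:T, c:F, d:F, e:F. ✓
b: no successors, so <>p fails. ✗
c: successors {b, f}; p there: b:T, f:T. ✓
d: no successors, so <>p fails. ✗
e: successors {b, d, f}; p there: b:T, d:F, f:T. ✓
f: no successors, so <>p fails. ✗
g: successors {b, d, f}; p there: b:T, d:F, f:T. ✓
— 4 worlds.

4 and 4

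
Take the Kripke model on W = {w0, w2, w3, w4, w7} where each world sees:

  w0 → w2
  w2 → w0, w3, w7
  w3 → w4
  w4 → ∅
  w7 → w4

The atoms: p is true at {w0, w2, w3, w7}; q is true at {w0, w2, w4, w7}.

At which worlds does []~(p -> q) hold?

{w4}

w0: successors {w2}; ~(p -> q) there: w2:F. ✗
w2: successors {w0, w3, w7}; ~(p -> q) there: w0:F, w3:T, w7:F. ✗
w3: successors {w4}; ~(p -> q) there: w4:F. ✗
w4: no successors, so []~(p -> q) holds vacuously. ✓
w7: successors {w4}; ~(p -> q) there: w4:F. ✗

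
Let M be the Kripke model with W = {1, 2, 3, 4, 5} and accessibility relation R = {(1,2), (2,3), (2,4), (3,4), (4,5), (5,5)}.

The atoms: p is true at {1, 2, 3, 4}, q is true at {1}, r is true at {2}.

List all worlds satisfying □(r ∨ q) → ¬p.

1: □(r ∨ q) is T, ¬p is F. ✗
2: □(r ∨ q) is F, ¬p is F. ✓
3: □(r ∨ q) is F, ¬p is F. ✓
4: □(r ∨ q) is F, ¬p is F. ✓
5: □(r ∨ q) is F, ¬p is T. ✓

{2, 3, 4, 5}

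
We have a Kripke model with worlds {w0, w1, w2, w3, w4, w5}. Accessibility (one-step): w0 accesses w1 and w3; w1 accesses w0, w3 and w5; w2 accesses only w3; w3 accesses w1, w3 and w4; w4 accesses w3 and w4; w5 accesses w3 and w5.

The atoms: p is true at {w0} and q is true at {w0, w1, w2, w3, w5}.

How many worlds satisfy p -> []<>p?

w0: p is T, []<>p is F. ✗
w1: p is F, []<>p is F. ✓
w2: p is F, []<>p is F. ✓
w3: p is F, []<>p is F. ✓
w4: p is F, []<>p is F. ✓
w5: p is F, []<>p is F. ✓
Satisfying worlds: {w1, w2, w3, w4, w5}.

5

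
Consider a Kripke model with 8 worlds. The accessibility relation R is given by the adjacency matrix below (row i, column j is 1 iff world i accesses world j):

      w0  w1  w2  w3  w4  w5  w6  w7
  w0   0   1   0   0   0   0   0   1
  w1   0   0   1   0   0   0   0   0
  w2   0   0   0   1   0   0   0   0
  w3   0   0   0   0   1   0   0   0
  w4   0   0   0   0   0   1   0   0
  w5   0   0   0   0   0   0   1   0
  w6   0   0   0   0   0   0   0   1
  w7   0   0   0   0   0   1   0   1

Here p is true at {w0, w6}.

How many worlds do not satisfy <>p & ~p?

w0: <>p is F, ~p is F. ✗
w1: <>p is F, ~p is T. ✗
w2: <>p is F, ~p is T. ✗
w3: <>p is F, ~p is T. ✗
w4: <>p is F, ~p is T. ✗
w5: <>p is T, ~p is T. ✓
w6: <>p is F, ~p is F. ✗
w7: <>p is F, ~p is T. ✗
Satisfying worlds: {w5}.
So <>p & ~p fails at the other 7 worlds.

7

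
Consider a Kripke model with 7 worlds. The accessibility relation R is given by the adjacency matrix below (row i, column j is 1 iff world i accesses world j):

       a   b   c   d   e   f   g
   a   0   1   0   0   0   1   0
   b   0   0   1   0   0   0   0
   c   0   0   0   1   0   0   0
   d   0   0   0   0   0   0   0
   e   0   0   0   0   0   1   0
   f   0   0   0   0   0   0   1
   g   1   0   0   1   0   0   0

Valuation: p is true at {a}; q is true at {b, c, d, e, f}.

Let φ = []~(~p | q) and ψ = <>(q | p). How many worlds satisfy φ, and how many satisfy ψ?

For []~(~p | q):
a: successors {b, f}; ~(~p | q) there: b:F, f:F. ✗
b: successors {c}; ~(~p | q) there: c:F. ✗
c: successors {d}; ~(~p | q) there: d:F. ✗
d: no successors, so []~(~p | q) holds vacuously. ✓
e: successors {f}; ~(~p | q) there: f:F. ✗
f: successors {g}; ~(~p | q) there: g:F. ✗
g: successors {a, d}; ~(~p | q) there: a:T, d:F. ✗
— 1 world.
For <>(q | p):
a: successors {b, f}; q | p there: b:T, f:T. ✓
b: successors {c}; q | p there: c:T. ✓
c: successors {d}; q | p there: d:T. ✓
d: no successors, so <>(q | p) fails. ✗
e: successors {f}; q | p there: f:T. ✓
f: successors {g}; q | p there: g:F. ✗
g: successors {a, d}; q | p there: a:T, d:T. ✓
— 5 worlds.

1 and 5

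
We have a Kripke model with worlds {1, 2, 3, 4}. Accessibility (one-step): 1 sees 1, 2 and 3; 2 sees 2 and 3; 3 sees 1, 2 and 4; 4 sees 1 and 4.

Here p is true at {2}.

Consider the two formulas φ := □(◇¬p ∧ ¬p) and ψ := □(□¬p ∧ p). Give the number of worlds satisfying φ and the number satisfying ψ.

For □(◇¬p ∧ ¬p):
1: successors {1, 2, 3}; ◇¬p ∧ ¬p there: 1:T, 2:F, 3:T. ✗
2: successors {2, 3}; ◇¬p ∧ ¬p there: 2:F, 3:T. ✗
3: successors {1, 2, 4}; ◇¬p ∧ ¬p there: 1:T, 2:F, 4:T. ✗
4: successors {1, 4}; ◇¬p ∧ ¬p there: 1:T, 4:T. ✓
— 1 world.
For □(□¬p ∧ p):
1: successors {1, 2, 3}; □¬p ∧ p there: 1:F, 2:F, 3:F. ✗
2: successors {2, 3}; □¬p ∧ p there: 2:F, 3:F. ✗
3: successors {1, 2, 4}; □¬p ∧ p there: 1:F, 2:F, 4:F. ✗
4: successors {1, 4}; □¬p ∧ p there: 1:F, 4:F. ✗
— 0 worlds.

1 and 0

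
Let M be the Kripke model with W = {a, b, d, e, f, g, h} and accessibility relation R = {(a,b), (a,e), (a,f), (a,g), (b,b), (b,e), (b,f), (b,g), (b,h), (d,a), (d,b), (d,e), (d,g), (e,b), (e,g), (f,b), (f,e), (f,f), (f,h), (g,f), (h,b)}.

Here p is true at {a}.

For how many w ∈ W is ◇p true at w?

a: successors {b, e, f, g}; p there: b:F, e:F, f:F, g:F. ✗
b: successors {b, e, f, g, h}; p there: b:F, e:F, f:F, g:F, h:F. ✗
d: successors {a, b, e, g}; p there: a:T, b:F, e:F, g:F. ✓
e: successors {b, g}; p there: b:F, g:F. ✗
f: successors {b, e, f, h}; p there: b:F, e:F, f:F, h:F. ✗
g: successors {f}; p there: f:F. ✗
h: successors {b}; p there: b:F. ✗
Satisfying worlds: {d}.

1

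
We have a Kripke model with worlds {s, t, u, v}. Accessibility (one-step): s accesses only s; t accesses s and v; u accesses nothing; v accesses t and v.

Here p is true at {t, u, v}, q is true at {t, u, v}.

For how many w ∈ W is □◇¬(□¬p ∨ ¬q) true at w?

s: successors {s}; ◇¬(□¬p ∨ ¬q) there: s:F. ✗
t: successors {s, v}; ◇¬(□¬p ∨ ¬q) there: s:F, v:T. ✗
u: no successors, so □◇¬(□¬p ∨ ¬q) holds vacuously. ✓
v: successors {t, v}; ◇¬(□¬p ∨ ¬q) there: t:T, v:T. ✓
Satisfying worlds: {u, v}.

2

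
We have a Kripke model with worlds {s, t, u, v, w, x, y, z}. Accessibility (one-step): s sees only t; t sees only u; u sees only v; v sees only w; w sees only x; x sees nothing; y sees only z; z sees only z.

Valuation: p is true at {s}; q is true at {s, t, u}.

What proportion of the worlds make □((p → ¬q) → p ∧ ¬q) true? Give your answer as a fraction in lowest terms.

s: successors {t}; (p → ¬q) → p ∧ ¬q there: t:F. ✗
t: successors {u}; (p → ¬q) → p ∧ ¬q there: u:F. ✗
u: successors {v}; (p → ¬q) → p ∧ ¬q there: v:F. ✗
v: successors {w}; (p → ¬q) → p ∧ ¬q there: w:F. ✗
w: successors {x}; (p → ¬q) → p ∧ ¬q there: x:F. ✗
x: no successors, so □((p → ¬q) → p ∧ ¬q) holds vacuously. ✓
y: successors {z}; (p → ¬q) → p ∧ ¬q there: z:F. ✗
z: successors {z}; (p → ¬q) → p ∧ ¬q there: z:F. ✗
That's 1 of 8 worlds, so 1/8.

1/8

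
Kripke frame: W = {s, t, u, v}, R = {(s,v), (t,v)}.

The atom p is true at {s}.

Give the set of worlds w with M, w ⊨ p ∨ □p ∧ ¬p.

{s, u, v}

s: p is T, □p ∧ ¬p is F. ✓
t: p is F, □p ∧ ¬p is F. ✗
u: p is F, □p ∧ ¬p is T. ✓
v: p is F, □p ∧ ¬p is T. ✓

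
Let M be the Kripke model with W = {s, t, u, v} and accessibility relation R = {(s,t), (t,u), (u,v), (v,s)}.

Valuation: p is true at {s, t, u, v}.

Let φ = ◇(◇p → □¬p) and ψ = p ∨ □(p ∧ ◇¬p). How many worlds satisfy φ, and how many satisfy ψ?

0 and 4

For ◇(◇p → □¬p):
s: successors {t}; ◇p → □¬p there: t:F. ✗
t: successors {u}; ◇p → □¬p there: u:F. ✗
u: successors {v}; ◇p → □¬p there: v:F. ✗
v: successors {s}; ◇p → □¬p there: s:F. ✗
— 0 worlds.
For p ∨ □(p ∧ ◇¬p):
s: p is T, □(p ∧ ◇¬p) is F. ✓
t: p is T, □(p ∧ ◇¬p) is F. ✓
u: p is T, □(p ∧ ◇¬p) is F. ✓
v: p is T, □(p ∧ ◇¬p) is F. ✓
— 4 worlds.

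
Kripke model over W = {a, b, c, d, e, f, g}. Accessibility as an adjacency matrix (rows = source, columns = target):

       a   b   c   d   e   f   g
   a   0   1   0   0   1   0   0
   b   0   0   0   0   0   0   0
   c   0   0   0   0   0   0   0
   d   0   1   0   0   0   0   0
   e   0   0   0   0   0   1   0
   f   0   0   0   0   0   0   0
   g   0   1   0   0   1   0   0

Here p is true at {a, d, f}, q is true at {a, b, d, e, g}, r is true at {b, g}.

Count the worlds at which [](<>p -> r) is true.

5

a: successors {b, e}; <>p -> r there: b:T, e:F. ✗
b: no successors, so [](<>p -> r) holds vacuously. ✓
c: no successors, so [](<>p -> r) holds vacuously. ✓
d: successors {b}; <>p -> r there: b:T. ✓
e: successors {f}; <>p -> r there: f:T. ✓
f: no successors, so [](<>p -> r) holds vacuously. ✓
g: successors {b, e}; <>p -> r there: b:T, e:F. ✗
Satisfying worlds: {b, c, d, e, f}.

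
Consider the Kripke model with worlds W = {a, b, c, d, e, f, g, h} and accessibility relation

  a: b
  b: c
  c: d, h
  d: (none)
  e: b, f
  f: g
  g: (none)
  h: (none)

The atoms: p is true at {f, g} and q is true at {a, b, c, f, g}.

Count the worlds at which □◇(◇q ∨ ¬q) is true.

4

a: successors {b}; ◇(◇q ∨ ¬q) there: b:F. ✗
b: successors {c}; ◇(◇q ∨ ¬q) there: c:T. ✓
c: successors {d, h}; ◇(◇q ∨ ¬q) there: d:F, h:F. ✗
d: no successors, so □◇(◇q ∨ ¬q) holds vacuously. ✓
e: successors {b, f}; ◇(◇q ∨ ¬q) there: b:F, f:F. ✗
f: successors {g}; ◇(◇q ∨ ¬q) there: g:F. ✗
g: no successors, so □◇(◇q ∨ ¬q) holds vacuously. ✓
h: no successors, so □◇(◇q ∨ ¬q) holds vacuously. ✓
Satisfying worlds: {b, d, g, h}.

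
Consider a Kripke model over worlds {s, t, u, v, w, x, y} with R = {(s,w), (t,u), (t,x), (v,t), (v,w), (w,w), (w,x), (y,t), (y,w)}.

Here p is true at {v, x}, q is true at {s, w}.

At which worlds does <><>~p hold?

s: successors {w}; <>~p there: w:T. ✓
t: successors {u, x}; <>~p there: u:F, x:F. ✗
u: no successors, so <><>~p fails. ✗
v: successors {t, w}; <>~p there: t:T, w:T. ✓
w: successors {w, x}; <>~p there: w:T, x:F. ✓
x: no successors, so <><>~p fails. ✗
y: successors {t, w}; <>~p there: t:T, w:T. ✓

{s, v, w, y}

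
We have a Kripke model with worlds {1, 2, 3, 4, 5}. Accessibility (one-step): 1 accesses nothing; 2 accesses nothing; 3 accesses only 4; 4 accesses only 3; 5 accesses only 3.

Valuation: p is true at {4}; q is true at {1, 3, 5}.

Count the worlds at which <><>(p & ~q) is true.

2

1: no successors, so <><>(p & ~q) fails. ✗
2: no successors, so <><>(p & ~q) fails. ✗
3: successors {4}; <>(p & ~q) there: 4:F. ✗
4: successors {3}; <>(p & ~q) there: 3:T. ✓
5: successors {3}; <>(p & ~q) there: 3:T. ✓
Satisfying worlds: {4, 5}.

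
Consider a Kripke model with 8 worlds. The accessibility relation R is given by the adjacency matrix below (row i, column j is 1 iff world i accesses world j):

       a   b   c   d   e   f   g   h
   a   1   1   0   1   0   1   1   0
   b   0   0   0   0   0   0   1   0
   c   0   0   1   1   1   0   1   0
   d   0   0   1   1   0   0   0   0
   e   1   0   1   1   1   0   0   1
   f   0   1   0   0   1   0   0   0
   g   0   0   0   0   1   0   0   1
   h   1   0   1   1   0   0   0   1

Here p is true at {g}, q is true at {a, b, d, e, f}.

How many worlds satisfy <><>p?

6

a: successors {a, b, d, f, g}; <>p there: a:T, b:T, d:F, f:F, g:F. ✓
b: successors {g}; <>p there: g:F. ✗
c: successors {c, d, e, g}; <>p there: c:T, d:F, e:F, g:F. ✓
d: successors {c, d}; <>p there: c:T, d:F. ✓
e: successors {a, c, d, e, h}; <>p there: a:T, c:T, d:F, e:F, h:F. ✓
f: successors {b, e}; <>p there: b:T, e:F. ✓
g: successors {e, h}; <>p there: e:F, h:F. ✗
h: successors {a, c, d, h}; <>p there: a:T, c:T, d:F, h:F. ✓
Satisfying worlds: {a, c, d, e, f, h}.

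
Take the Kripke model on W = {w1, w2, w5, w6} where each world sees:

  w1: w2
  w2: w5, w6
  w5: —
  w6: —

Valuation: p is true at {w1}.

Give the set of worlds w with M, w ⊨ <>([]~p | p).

{w1, w2}

w1: successors {w2}; []~p | p there: w2:T. ✓
w2: successors {w5, w6}; []~p | p there: w5:T, w6:T. ✓
w5: no successors, so <>([]~p | p) fails. ✗
w6: no successors, so <>([]~p | p) fails. ✗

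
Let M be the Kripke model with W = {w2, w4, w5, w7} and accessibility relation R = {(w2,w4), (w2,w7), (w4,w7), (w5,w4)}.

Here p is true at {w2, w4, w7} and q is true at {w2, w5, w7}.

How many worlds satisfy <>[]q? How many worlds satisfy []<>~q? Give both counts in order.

3 and 1

For <>[]q:
w2: successors {w4, w7}; []q there: w4:T, w7:T. ✓
w4: successors {w7}; []q there: w7:T. ✓
w5: successors {w4}; []q there: w4:T. ✓
w7: no successors, so <>[]q fails. ✗
— 3 worlds.
For []<>~q:
w2: successors {w4, w7}; <>~q there: w4:F, w7:F. ✗
w4: successors {w7}; <>~q there: w7:F. ✗
w5: successors {w4}; <>~q there: w4:F. ✗
w7: no successors, so []<>~q holds vacuously. ✓
— 1 world.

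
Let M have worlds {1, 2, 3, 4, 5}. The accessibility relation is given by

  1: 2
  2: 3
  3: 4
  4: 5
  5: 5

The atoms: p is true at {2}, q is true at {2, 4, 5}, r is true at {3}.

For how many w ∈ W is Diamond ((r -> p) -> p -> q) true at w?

5

1: successors {2}; (r -> p) -> p -> q there: 2:T. ✓
2: successors {3}; (r -> p) -> p -> q there: 3:T. ✓
3: successors {4}; (r -> p) -> p -> q there: 4:T. ✓
4: successors {5}; (r -> p) -> p -> q there: 5:T. ✓
5: successors {5}; (r -> p) -> p -> q there: 5:T. ✓
Satisfying worlds: {1, 2, 3, 4, 5}.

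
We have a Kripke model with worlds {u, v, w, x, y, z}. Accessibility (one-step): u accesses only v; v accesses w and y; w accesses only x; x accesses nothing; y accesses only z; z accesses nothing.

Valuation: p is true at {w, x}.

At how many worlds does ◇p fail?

4

u: successors {v}; p there: v:F. ✗
v: successors {w, y}; p there: w:T, y:F. ✓
w: successors {x}; p there: x:T. ✓
x: no successors, so ◇p fails. ✗
y: successors {z}; p there: z:F. ✗
z: no successors, so ◇p fails. ✗
Satisfying worlds: {v, w}.
So ◇p fails at the other 4 worlds.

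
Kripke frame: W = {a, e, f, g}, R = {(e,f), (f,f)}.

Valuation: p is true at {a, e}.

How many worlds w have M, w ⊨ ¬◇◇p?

4

a: ◇◇p is F. ✓
e: ◇◇p is F. ✓
f: ◇◇p is F. ✓
g: ◇◇p is F. ✓
Satisfying worlds: {a, e, f, g}.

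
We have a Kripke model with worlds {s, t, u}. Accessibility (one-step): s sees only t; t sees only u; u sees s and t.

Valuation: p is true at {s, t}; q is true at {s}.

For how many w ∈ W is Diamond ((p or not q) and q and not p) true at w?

0

s: successors {t}; (p or not q) and q and not p there: t:F. ✗
t: successors {u}; (p or not q) and q and not p there: u:F. ✗
u: successors {s, t}; (p or not q) and q and not p there: s:F, t:F. ✗
Satisfying worlds: ∅.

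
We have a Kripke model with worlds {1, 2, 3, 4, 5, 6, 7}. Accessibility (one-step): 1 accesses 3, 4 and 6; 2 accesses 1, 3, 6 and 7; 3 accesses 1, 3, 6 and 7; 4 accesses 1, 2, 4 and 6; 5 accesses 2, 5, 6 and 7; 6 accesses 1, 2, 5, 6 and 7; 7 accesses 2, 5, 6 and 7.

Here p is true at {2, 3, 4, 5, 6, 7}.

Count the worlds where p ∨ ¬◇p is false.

1: p is F, ¬◇p is F. ✗
2: p is T, ¬◇p is F. ✓
3: p is T, ¬◇p is F. ✓
4: p is T, ¬◇p is F. ✓
5: p is T, ¬◇p is F. ✓
6: p is T, ¬◇p is F. ✓
7: p is T, ¬◇p is F. ✓
Satisfying worlds: {2, 3, 4, 5, 6, 7}.
So p ∨ ¬◇p fails at the other 1 world.

1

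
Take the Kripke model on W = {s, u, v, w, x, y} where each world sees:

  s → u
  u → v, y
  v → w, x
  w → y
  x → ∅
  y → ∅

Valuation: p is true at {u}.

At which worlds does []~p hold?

{u, v, w, x, y}

s: successors {u}; ~p there: u:F. ✗
u: successors {v, y}; ~p there: v:T, y:T. ✓
v: successors {w, x}; ~p there: w:T, x:T. ✓
w: successors {y}; ~p there: y:T. ✓
x: no successors, so []~p holds vacuously. ✓
y: no successors, so []~p holds vacuously. ✓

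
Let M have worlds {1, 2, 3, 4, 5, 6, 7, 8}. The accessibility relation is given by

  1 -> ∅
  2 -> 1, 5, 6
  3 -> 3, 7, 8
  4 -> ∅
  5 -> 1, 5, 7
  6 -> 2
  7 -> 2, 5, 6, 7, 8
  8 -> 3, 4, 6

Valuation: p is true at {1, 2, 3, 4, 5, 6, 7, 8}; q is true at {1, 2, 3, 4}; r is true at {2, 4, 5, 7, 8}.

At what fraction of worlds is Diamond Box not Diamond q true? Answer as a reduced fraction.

1: no successors, so Diamond Box not Diamond q fails. ✗
2: successors {1, 5, 6}; Box not Diamond q there: 1:T, 5:F, 6:F. ✓
3: successors {3, 7, 8}; Box not Diamond q there: 3:F, 7:F, 8:F. ✗
4: no successors, so Diamond Box not Diamond q fails. ✗
5: successors {1, 5, 7}; Box not Diamond q there: 1:T, 5:F, 7:F. ✓
6: successors {2}; Box not Diamond q there: 2:F. ✗
7: successors {2, 5, 6, 7, 8}; Box not Diamond q there: 2:F, 5:F, 6:F, 7:F, 8:F. ✗
8: successors {3, 4, 6}; Box not Diamond q there: 3:F, 4:T, 6:F. ✓
That's 3 of 8 worlds, so 3/8.

3/8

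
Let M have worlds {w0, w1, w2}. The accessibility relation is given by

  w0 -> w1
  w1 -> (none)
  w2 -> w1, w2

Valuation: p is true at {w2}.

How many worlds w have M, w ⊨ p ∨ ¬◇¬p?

w0: p is F, ¬◇¬p is F. ✗
w1: p is F, ¬◇¬p is T. ✓
w2: p is T, ¬◇¬p is F. ✓
Satisfying worlds: {w1, w2}.

2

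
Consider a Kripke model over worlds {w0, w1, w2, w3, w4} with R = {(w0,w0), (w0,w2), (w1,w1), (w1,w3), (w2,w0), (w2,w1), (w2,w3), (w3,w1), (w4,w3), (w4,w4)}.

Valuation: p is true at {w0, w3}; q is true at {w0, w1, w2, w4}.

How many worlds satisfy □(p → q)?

w0: successors {w0, w2}; p → q there: w0:T, w2:T. ✓
w1: successors {w1, w3}; p → q there: w1:T, w3:F. ✗
w2: successors {w0, w1, w3}; p → q there: w0:T, w1:T, w3:F. ✗
w3: successors {w1}; p → q there: w1:T. ✓
w4: successors {w3, w4}; p → q there: w3:F, w4:T. ✗
Satisfying worlds: {w0, w3}.

2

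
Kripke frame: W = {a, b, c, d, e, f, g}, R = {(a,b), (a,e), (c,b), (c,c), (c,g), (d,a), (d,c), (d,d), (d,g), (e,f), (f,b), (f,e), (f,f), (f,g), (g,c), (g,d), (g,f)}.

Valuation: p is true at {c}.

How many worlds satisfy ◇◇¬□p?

6

a: successors {b, e}; ◇¬□p there: b:F, e:T. ✓
b: no successors, so ◇◇¬□p fails. ✗
c: successors {b, c, g}; ◇¬□p there: b:F, c:T, g:T. ✓
d: successors {a, c, d, g}; ◇¬□p there: a:T, c:T, d:T, g:T. ✓
e: successors {f}; ◇¬□p there: f:T. ✓
f: successors {b, e, f, g}; ◇¬□p there: b:F, e:T, f:T, g:T. ✓
g: successors {c, d, f}; ◇¬□p there: c:T, d:T, f:T. ✓
Satisfying worlds: {a, c, d, e, f, g}.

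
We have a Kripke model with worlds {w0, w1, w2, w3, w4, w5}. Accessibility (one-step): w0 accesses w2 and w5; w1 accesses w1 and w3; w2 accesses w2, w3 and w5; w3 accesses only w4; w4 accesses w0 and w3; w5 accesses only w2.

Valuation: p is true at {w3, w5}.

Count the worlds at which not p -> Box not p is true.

w0: not p is T, Box not p is F. ✗
w1: not p is T, Box not p is F. ✗
w2: not p is T, Box not p is F. ✗
w3: not p is F, Box not p is T. ✓
w4: not p is T, Box not p is F. ✗
w5: not p is F, Box not p is T. ✓
Satisfying worlds: {w3, w5}.

2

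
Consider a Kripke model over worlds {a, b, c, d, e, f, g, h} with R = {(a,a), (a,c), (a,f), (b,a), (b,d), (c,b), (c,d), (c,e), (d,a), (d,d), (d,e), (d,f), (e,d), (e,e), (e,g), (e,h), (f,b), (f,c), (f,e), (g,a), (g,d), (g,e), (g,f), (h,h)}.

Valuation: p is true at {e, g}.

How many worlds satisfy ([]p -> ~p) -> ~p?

a: []p -> ~p is T, ~p is T. ✓
b: []p -> ~p is T, ~p is T. ✓
c: []p -> ~p is T, ~p is T. ✓
d: []p -> ~p is T, ~p is T. ✓
e: []p -> ~p is T, ~p is F. ✗
f: []p -> ~p is T, ~p is T. ✓
g: []p -> ~p is T, ~p is F. ✗
h: []p -> ~p is T, ~p is T. ✓
Satisfying worlds: {a, b, c, d, f, h}.

6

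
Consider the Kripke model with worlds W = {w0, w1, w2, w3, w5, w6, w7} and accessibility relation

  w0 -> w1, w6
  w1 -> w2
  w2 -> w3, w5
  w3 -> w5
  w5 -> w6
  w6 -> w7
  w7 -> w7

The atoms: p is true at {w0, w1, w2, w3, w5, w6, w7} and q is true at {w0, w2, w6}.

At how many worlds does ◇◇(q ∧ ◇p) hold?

w0: successors {w1, w6}; ◇(q ∧ ◇p) there: w1:T, w6:F. ✓
w1: successors {w2}; ◇(q ∧ ◇p) there: w2:F. ✗
w2: successors {w3, w5}; ◇(q ∧ ◇p) there: w3:F, w5:T. ✓
w3: successors {w5}; ◇(q ∧ ◇p) there: w5:T. ✓
w5: successors {w6}; ◇(q ∧ ◇p) there: w6:F. ✗
w6: successors {w7}; ◇(q ∧ ◇p) there: w7:F. ✗
w7: successors {w7}; ◇(q ∧ ◇p) there: w7:F. ✗
Satisfying worlds: {w0, w2, w3}.

3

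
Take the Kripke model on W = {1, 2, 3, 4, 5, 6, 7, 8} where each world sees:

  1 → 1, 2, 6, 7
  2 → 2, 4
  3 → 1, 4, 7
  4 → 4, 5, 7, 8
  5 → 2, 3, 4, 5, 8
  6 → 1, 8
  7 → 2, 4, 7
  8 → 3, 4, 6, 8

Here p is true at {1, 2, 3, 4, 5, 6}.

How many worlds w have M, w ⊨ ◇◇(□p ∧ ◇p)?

1: successors {1, 2, 6, 7}; ◇(□p ∧ ◇p) there: 1:T, 2:T, 6:F, 7:T. ✓
2: successors {2, 4}; ◇(□p ∧ ◇p) there: 2:T, 4:F. ✓
3: successors {1, 4, 7}; ◇(□p ∧ ◇p) there: 1:T, 4:F, 7:T. ✓
4: successors {4, 5, 7, 8}; ◇(□p ∧ ◇p) there: 4:F, 5:T, 7:T, 8:F. ✓
5: successors {2, 3, 4, 5, 8}; ◇(□p ∧ ◇p) there: 2:T, 3:F, 4:F, 5:T, 8:F. ✓
6: successors {1, 8}; ◇(□p ∧ ◇p) there: 1:T, 8:F. ✓
7: successors {2, 4, 7}; ◇(□p ∧ ◇p) there: 2:T, 4:F, 7:T. ✓
8: successors {3, 4, 6, 8}; ◇(□p ∧ ◇p) there: 3:F, 4:F, 6:F, 8:F. ✗
Satisfying worlds: {1, 2, 3, 4, 5, 6, 7}.

7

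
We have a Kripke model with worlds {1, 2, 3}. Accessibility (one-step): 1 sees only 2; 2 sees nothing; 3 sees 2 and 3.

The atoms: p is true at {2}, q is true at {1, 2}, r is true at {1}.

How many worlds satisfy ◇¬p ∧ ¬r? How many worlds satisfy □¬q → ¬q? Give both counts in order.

1 and 2

For ◇¬p ∧ ¬r:
1: ◇¬p is F, ¬r is F. ✗
2: ◇¬p is F, ¬r is T. ✗
3: ◇¬p is T, ¬r is T. ✓
— 1 world.
For □¬q → ¬q:
1: □¬q is F, ¬q is F. ✓
2: □¬q is T, ¬q is F. ✗
3: □¬q is F, ¬q is T. ✓
— 2 worlds.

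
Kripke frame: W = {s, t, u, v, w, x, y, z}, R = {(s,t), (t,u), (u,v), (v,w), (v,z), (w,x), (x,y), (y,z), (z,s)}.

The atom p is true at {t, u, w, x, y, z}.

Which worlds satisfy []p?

s: successors {t}; p there: t:T. ✓
t: successors {u}; p there: u:T. ✓
u: successors {v}; p there: v:F. ✗
v: successors {w, z}; p there: w:T, z:T. ✓
w: successors {x}; p there: x:T. ✓
x: successors {y}; p there: y:T. ✓
y: successors {z}; p there: z:T. ✓
z: successors {s}; p there: s:F. ✗

{s, t, v, w, x, y}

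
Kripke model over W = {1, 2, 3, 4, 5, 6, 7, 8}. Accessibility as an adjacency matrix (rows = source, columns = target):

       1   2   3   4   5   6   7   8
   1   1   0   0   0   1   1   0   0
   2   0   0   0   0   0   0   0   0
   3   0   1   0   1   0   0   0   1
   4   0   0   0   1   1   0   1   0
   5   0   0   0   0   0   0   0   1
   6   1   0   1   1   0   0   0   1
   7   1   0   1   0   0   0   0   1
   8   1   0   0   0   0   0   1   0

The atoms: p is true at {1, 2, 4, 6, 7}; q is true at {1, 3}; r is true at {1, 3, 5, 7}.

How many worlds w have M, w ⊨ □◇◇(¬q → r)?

7

1: successors {1, 5, 6}; ◇◇(¬q → r) there: 1:T, 5:T, 6:T. ✓
2: no successors, so □◇◇(¬q → r) holds vacuously. ✓
3: successors {2, 4, 8}; ◇◇(¬q → r) there: 2:F, 4:T, 8:T. ✗
4: successors {4, 5, 7}; ◇◇(¬q → r) there: 4:T, 5:T, 7:T. ✓
5: successors {8}; ◇◇(¬q → r) there: 8:T. ✓
6: successors {1, 3, 4, 8}; ◇◇(¬q → r) there: 1:T, 3:T, 4:T, 8:T. ✓
7: successors {1, 3, 8}; ◇◇(¬q → r) there: 1:T, 3:T, 8:T. ✓
8: successors {1, 7}; ◇◇(¬q → r) there: 1:T, 7:T. ✓
Satisfying worlds: {1, 2, 4, 5, 6, 7, 8}.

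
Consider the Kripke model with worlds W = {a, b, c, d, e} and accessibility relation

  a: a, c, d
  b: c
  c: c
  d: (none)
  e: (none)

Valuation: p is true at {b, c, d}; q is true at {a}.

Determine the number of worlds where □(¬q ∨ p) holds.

4

a: successors {a, c, d}; ¬q ∨ p there: a:F, c:T, d:T. ✗
b: successors {c}; ¬q ∨ p there: c:T. ✓
c: successors {c}; ¬q ∨ p there: c:T. ✓
d: no successors, so □(¬q ∨ p) holds vacuously. ✓
e: no successors, so □(¬q ∨ p) holds vacuously. ✓
Satisfying worlds: {b, c, d, e}.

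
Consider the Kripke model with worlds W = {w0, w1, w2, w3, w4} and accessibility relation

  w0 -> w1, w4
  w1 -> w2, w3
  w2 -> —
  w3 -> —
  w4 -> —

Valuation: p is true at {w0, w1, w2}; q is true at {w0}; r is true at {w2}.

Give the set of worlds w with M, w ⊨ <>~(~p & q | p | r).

{w0, w1}

w0: successors {w1, w4}; ~(~p & q | p | r) there: w1:F, w4:T. ✓
w1: successors {w2, w3}; ~(~p & q | p | r) there: w2:F, w3:T. ✓
w2: no successors, so <>~(~p & q | p | r) fails. ✗
w3: no successors, so <>~(~p & q | p | r) fails. ✗
w4: no successors, so <>~(~p & q | p | r) fails. ✗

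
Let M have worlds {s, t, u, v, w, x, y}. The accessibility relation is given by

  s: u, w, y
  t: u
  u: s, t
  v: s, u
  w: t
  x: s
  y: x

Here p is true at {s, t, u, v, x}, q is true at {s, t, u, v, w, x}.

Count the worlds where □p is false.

1

s: successors {u, w, y}; p there: u:T, w:F, y:F. ✗
t: successors {u}; p there: u:T. ✓
u: successors {s, t}; p there: s:T, t:T. ✓
v: successors {s, u}; p there: s:T, u:T. ✓
w: successors {t}; p there: t:T. ✓
x: successors {s}; p there: s:T. ✓
y: successors {x}; p there: x:T. ✓
Satisfying worlds: {t, u, v, w, x, y}.
So □p fails at the other 1 world.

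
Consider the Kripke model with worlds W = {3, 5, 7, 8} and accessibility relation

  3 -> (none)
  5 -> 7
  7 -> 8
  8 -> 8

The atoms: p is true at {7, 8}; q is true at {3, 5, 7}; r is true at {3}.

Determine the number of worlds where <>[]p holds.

3

3: no successors, so <>[]p fails. ✗
5: successors {7}; []p there: 7:T. ✓
7: successors {8}; []p there: 8:T. ✓
8: successors {8}; []p there: 8:T. ✓
Satisfying worlds: {5, 7, 8}.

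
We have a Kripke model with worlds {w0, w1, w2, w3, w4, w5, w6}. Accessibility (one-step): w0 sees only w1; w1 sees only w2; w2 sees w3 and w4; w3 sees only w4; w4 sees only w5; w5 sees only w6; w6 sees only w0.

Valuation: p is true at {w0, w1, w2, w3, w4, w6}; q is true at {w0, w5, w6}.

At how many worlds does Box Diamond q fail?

4

w0: successors {w1}; Diamond q there: w1:F. ✗
w1: successors {w2}; Diamond q there: w2:F. ✗
w2: successors {w3, w4}; Diamond q there: w3:F, w4:T. ✗
w3: successors {w4}; Diamond q there: w4:T. ✓
w4: successors {w5}; Diamond q there: w5:T. ✓
w5: successors {w6}; Diamond q there: w6:T. ✓
w6: successors {w0}; Diamond q there: w0:F. ✗
Satisfying worlds: {w3, w4, w5}.
So Box Diamond q fails at the other 4 worlds.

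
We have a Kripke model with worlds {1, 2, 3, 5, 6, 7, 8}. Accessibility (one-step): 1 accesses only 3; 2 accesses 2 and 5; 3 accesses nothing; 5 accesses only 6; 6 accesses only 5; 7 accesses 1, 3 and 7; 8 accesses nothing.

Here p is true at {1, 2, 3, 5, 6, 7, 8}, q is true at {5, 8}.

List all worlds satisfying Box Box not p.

1: successors {3}; Box not p there: 3:T. ✓
2: successors {2, 5}; Box not p there: 2:F, 5:F. ✗
3: no successors, so Box Box not p holds vacuously. ✓
5: successors {6}; Box not p there: 6:F. ✗
6: successors {5}; Box not p there: 5:F. ✗
7: successors {1, 3, 7}; Box not p there: 1:F, 3:T, 7:F. ✗
8: no successors, so Box Box not p holds vacuously. ✓

{1, 3, 8}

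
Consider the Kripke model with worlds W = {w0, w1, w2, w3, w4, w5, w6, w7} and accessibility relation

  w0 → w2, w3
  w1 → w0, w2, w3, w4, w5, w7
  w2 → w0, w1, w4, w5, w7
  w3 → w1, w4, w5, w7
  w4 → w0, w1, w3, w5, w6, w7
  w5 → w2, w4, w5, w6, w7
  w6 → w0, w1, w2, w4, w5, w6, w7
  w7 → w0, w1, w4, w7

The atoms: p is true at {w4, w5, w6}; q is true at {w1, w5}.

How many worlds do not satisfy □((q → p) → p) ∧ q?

8

w0: □((q → p) → p) is F, q is F. ✗
w1: □((q → p) → p) is F, q is T. ✗
w2: □((q → p) → p) is F, q is F. ✗
w3: □((q → p) → p) is F, q is F. ✗
w4: □((q → p) → p) is F, q is F. ✗
w5: □((q → p) → p) is F, q is T. ✗
w6: □((q → p) → p) is F, q is F. ✗
w7: □((q → p) → p) is F, q is F. ✗
Satisfying worlds: ∅.
So □((q → p) → p) ∧ q fails at the other 8 worlds.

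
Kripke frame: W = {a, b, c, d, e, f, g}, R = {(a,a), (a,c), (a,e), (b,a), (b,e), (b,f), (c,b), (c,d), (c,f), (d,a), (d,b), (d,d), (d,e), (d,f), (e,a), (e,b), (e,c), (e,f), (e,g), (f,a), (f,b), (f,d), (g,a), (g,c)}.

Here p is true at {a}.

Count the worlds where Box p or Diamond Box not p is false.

a: Box p is F, Diamond Box not p is T. ✓
b: Box p is F, Diamond Box not p is F. ✗
c: Box p is F, Diamond Box not p is F. ✗
d: Box p is F, Diamond Box not p is F. ✗
e: Box p is F, Diamond Box not p is T. ✓
f: Box p is F, Diamond Box not p is F. ✗
g: Box p is F, Diamond Box not p is T. ✓
Satisfying worlds: {a, e, g}.
So Box p or Diamond Box not p fails at the other 4 worlds.

4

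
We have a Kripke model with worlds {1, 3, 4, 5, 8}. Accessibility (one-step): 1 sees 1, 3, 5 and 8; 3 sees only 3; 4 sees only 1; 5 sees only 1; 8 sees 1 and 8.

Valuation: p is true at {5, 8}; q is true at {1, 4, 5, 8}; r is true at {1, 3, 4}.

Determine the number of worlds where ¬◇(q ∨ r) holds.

1: ◇(q ∨ r) is T. ✗
3: ◇(q ∨ r) is T. ✗
4: ◇(q ∨ r) is T. ✗
5: ◇(q ∨ r) is T. ✗
8: ◇(q ∨ r) is T. ✗
Satisfying worlds: ∅.

0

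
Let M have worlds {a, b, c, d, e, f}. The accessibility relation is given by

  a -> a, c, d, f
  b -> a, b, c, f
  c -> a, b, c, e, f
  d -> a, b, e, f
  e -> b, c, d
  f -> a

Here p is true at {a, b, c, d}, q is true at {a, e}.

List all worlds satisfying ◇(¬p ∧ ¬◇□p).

{a, b, c, d}

a: successors {a, c, d, f}; ¬p ∧ ¬◇□p there: a:F, c:F, d:F, f:T. ✓
b: successors {a, b, c, f}; ¬p ∧ ¬◇□p there: a:F, b:F, c:F, f:T. ✓
c: successors {a, b, c, e, f}; ¬p ∧ ¬◇□p there: a:F, b:F, c:F, e:T, f:T. ✓
d: successors {a, b, e, f}; ¬p ∧ ¬◇□p there: a:F, b:F, e:T, f:T. ✓
e: successors {b, c, d}; ¬p ∧ ¬◇□p there: b:F, c:F, d:F. ✗
f: successors {a}; ¬p ∧ ¬◇□p there: a:F. ✗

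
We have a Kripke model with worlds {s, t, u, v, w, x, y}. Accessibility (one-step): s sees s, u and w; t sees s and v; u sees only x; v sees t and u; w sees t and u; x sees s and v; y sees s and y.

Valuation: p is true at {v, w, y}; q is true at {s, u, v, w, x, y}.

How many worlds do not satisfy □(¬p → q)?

2

s: successors {s, u, w}; ¬p → q there: s:T, u:T, w:T. ✓
t: successors {s, v}; ¬p → q there: s:T, v:T. ✓
u: successors {x}; ¬p → q there: x:T. ✓
v: successors {t, u}; ¬p → q there: t:F, u:T. ✗
w: successors {t, u}; ¬p → q there: t:F, u:T. ✗
x: successors {s, v}; ¬p → q there: s:T, v:T. ✓
y: successors {s, y}; ¬p → q there: s:T, y:T. ✓
Satisfying worlds: {s, t, u, x, y}.
So □(¬p → q) fails at the other 2 worlds.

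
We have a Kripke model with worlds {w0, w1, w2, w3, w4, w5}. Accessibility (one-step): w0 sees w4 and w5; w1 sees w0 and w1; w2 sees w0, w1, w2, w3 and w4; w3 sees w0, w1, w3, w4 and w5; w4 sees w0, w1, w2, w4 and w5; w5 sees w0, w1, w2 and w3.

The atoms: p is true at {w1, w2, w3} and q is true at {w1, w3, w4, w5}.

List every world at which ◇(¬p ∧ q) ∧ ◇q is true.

{w0, w2, w3, w4}

w0: ◇(¬p ∧ q) is T, ◇q is T. ✓
w1: ◇(¬p ∧ q) is F, ◇q is T. ✗
w2: ◇(¬p ∧ q) is T, ◇q is T. ✓
w3: ◇(¬p ∧ q) is T, ◇q is T. ✓
w4: ◇(¬p ∧ q) is T, ◇q is T. ✓
w5: ◇(¬p ∧ q) is F, ◇q is T. ✗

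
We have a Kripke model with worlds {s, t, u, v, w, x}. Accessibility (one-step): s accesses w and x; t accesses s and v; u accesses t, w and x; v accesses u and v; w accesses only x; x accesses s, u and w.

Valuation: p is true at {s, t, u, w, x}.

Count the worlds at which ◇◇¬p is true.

s: successors {w, x}; ◇¬p there: w:F, x:F. ✗
t: successors {s, v}; ◇¬p there: s:F, v:T. ✓
u: successors {t, w, x}; ◇¬p there: t:T, w:F, x:F. ✓
v: successors {u, v}; ◇¬p there: u:F, v:T. ✓
w: successors {x}; ◇¬p there: x:F. ✗
x: successors {s, u, w}; ◇¬p there: s:F, u:F, w:F. ✗
Satisfying worlds: {t, u, v}.

3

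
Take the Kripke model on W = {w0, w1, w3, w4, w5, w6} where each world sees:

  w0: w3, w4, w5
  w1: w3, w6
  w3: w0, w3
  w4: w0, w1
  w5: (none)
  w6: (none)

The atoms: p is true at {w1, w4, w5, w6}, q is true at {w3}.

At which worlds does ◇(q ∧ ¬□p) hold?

w0: successors {w3, w4, w5}; q ∧ ¬□p there: w3:T, w4:F, w5:F. ✓
w1: successors {w3, w6}; q ∧ ¬□p there: w3:T, w6:F. ✓
w3: successors {w0, w3}; q ∧ ¬□p there: w0:F, w3:T. ✓
w4: successors {w0, w1}; q ∧ ¬□p there: w0:F, w1:F. ✗
w5: no successors, so ◇(q ∧ ¬□p) fails. ✗
w6: no successors, so ◇(q ∧ ¬□p) fails. ✗

{w0, w1, w3}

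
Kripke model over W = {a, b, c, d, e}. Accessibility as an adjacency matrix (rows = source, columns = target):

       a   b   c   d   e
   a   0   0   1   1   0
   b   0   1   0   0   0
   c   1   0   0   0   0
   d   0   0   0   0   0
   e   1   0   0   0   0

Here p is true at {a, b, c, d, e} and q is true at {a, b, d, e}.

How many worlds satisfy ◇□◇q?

a: successors {c, d}; □◇q there: c:T, d:T. ✓
b: successors {b}; □◇q there: b:T. ✓
c: successors {a}; □◇q there: a:F. ✗
d: no successors, so ◇□◇q fails. ✗
e: successors {a}; □◇q there: a:F. ✗
Satisfying worlds: {a, b}.

2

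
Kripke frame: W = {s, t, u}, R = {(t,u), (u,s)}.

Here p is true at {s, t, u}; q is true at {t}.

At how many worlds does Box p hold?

s: no successors, so Box p holds vacuously. ✓
t: successors {u}; p there: u:T. ✓
u: successors {s}; p there: s:T. ✓
Satisfying worlds: {s, t, u}.

3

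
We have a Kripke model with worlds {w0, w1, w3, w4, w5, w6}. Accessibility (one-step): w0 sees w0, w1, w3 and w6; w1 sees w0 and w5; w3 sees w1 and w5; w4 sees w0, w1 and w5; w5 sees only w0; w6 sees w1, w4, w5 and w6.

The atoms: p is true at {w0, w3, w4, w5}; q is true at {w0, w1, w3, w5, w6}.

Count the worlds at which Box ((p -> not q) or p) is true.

w0: successors {w0, w1, w3, w6}; (p -> not q) or p there: w0:T, w1:T, w3:T, w6:T. ✓
w1: successors {w0, w5}; (p -> not q) or p there: w0:T, w5:T. ✓
w3: successors {w1, w5}; (p -> not q) or p there: w1:T, w5:T. ✓
w4: successors {w0, w1, w5}; (p -> not q) or p there: w0:T, w1:T, w5:T. ✓
w5: successors {w0}; (p -> not q) or p there: w0:T. ✓
w6: successors {w1, w4, w5, w6}; (p -> not q) or p there: w1:T, w4:T, w5:T, w6:T. ✓
Satisfying worlds: {w0, w1, w3, w4, w5, w6}.

6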